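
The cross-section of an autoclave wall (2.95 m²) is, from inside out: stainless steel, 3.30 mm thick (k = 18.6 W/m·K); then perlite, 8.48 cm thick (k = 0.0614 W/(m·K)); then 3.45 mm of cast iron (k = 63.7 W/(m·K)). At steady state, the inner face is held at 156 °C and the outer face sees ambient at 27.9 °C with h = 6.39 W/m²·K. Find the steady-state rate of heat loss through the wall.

Treat each layer as a resistance in series:
  R_stainless steel = L/(kA) = 0.00330/(18.6·2.95) = 6.014×10^-5 K/W
  R_perlite = L/(kA) = 0.0848/(0.0614·2.95) = 0.4682 K/W
  R_cast iron = L/(kA) = 0.00345/(63.7·2.95) = 1.836×10^-5 K/W
  R_conv,out = 1/(hA) = 1/(6.39·2.95) = 0.05305 K/W
ΣR = 6.014×10^-5 + 0.4682 + 1.836×10^-5 + 0.05305 = 0.5213 K/W
Q = ΔT/ΣR = (156 °C − 27.9 °C)/0.5213 = 246 W

Q = 246 W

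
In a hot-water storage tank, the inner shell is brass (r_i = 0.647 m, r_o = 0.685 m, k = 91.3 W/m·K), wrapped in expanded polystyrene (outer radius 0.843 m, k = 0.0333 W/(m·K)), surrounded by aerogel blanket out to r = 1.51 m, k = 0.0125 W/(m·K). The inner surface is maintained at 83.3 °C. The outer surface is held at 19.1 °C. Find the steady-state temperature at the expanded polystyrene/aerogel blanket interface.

Resistance network (inner→outer):
  R_brass = (1/0.647 − 1/0.685)/(4πk) = 0.08574/(4π·91.3) = 7.473×10^-5 K/W
  R_expanded polystyrene = (1/0.685 − 1/0.843)/(4πk) = 0.2736/(4π·0.0333) = 0.6539 K/W
  R_aerogel blanket = (1/0.843 − 1/1.51)/(4πk) = 0.5240/(4π·0.0125) = 3.336 K/W
ΣR = 7.473×10^-5 + 0.6539 + 3.336 = 3.990 K/W
Q = ΔT/ΣR = (83.3 °C − 19.1 °C)/3.990 = 16.09 W
From the inner boundary to the expanded polystyrene/aerogel blanket interface, ΣR_partial = 0.6540 K/W.
T_interface = T_in − Q·ΣR_partial = 83.3 °C − (16.09)(0.6540) = 72.8 °C

T = 72.8 °C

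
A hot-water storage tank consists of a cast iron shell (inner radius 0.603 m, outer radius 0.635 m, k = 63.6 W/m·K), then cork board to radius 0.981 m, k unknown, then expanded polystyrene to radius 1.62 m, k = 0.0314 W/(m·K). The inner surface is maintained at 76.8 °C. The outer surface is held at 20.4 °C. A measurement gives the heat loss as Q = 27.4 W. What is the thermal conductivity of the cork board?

k = 0.0425 W/m·K

ΣR = ΔT/Q = |76.8 − 20.4|/27.4 = 2.058 K/W
Known resistances:
  R_cast iron = (1/0.603 − 1/0.635)/(4πk) = 0.08357/(4π·63.6) = 1.046×10^-4 K/W
  R_expanded polystyrene = (1/0.981 − 1/1.62)/(4πk) = 0.4021/(4π·0.0314) = 1.019 K/W
R_cork board = ΣR − ΣR_known = 2.058 − 1.019 = 1.039 K/W
(1/r₁−1/r₂)/(4πk) = 1.039 ⇒ k = 0.5554/(4π·1.039) = 0.0425 W/m·K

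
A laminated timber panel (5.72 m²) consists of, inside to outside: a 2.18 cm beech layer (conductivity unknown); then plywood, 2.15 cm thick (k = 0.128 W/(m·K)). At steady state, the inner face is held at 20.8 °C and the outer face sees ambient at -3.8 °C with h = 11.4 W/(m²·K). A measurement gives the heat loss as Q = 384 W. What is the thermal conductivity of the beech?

k = 0.197 W/m·K

ΣR = ΔT/Q = |20.8 − -3.8|/384 = 0.06406 K/W
Known resistances:
  R_plywood = L/(kA) = 0.0215/(0.128·5.72) = 0.02937 K/W
  R_conv,out = 1/(hA) = 1/(11.4·5.72) = 0.01534 K/W
R_beech = ΣR − ΣR_known = 0.06406 − 0.04471 = 0.01935 K/W
L/(kA) = 0.01935 ⇒ k = 0.0218/(0.01935·5.72) = 0.197 W/m·K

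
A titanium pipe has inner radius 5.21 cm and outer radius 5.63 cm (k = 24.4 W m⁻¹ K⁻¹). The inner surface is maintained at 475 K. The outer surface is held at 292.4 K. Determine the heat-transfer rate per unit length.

Q' = 3.61×10^5 W/m

Q' = 2πk·ΔT/ln(r₂/r₁) = 2π × 24.4 × 182.6 / ln(0.0563/0.0521) = 3.61×10^5 W/m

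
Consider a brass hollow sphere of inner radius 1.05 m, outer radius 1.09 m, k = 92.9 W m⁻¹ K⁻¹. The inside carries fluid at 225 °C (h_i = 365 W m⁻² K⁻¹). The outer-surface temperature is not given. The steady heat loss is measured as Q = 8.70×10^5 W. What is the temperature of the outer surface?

T_out = 26.9 °C

Series resistances:
  R_conv,in = 1/(4πr²h) = 1/(4π·1.05²·365) = 1.978×10^-4 K/W
  R_brass = (1/1.05 − 1/1.09)/(4πk) = 0.03495/(4π·92.9) = 2.994×10^-5 K/W
ΣR = 2.277×10^-4 K/W
ΔT = Q·ΣR = 8.70×10^5 × 2.277×10^-4 = 198.1 K
Heat flows outward, so T_out = T_in − ΔT = 225 − 198.1 = 26.9 °C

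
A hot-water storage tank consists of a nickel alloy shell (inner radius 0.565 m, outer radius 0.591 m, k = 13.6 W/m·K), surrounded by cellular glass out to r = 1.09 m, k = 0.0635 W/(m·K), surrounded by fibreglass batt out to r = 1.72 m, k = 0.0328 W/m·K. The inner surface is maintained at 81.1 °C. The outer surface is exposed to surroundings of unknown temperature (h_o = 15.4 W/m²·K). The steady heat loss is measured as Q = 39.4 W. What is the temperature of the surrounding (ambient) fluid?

Sum the resistances:
  R_nickel alloy = (1/0.565 − 1/0.591)/(4πk) = 0.07786/(4π·13.6) = 4.556×10^-4 K/W
  R_cellular glass = (1/0.591 − 1/1.09)/(4πk) = 0.7746/(4π·0.0635) = 0.9707 K/W
  R_fibreglass batt = (1/1.09 − 1/1.72)/(4πk) = 0.3360/(4π·0.0328) = 0.8153 K/W
  R_conv,out = 1/(4πr²h) = 1/(4π·1.72²·15.4) = 0.001747 K/W
ΣR = 1.788 K/W
ΔT = Q·ΣR = 39.4 × 1.788 = 70.45 K
Heat flows outward, so T_out = T_in − ΔT = 81.1 − 70.45 = 10.6 °C

T_out = 10.6 °C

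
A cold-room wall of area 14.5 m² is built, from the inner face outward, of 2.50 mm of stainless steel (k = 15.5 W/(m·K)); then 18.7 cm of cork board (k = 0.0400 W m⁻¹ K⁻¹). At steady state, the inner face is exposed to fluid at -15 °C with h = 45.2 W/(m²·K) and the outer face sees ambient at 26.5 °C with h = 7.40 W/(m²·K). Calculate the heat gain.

Series thermal resistances, inner to outer:
  R_conv,in = 1/(hA) = 1/(45.2·14.5) = 0.001526 K/W
  R_stainless steel = L/(kA) = 0.00250/(15.5·14.5) = 1.112×10^-5 K/W
  R_cork board = L/(kA) = 0.187/(0.0400·14.5) = 0.3224 K/W
  R_conv,out = 1/(hA) = 1/(7.40·14.5) = 0.009320 K/W
ΣR = 0.001526 + 1.112×10^-5 + 0.3224 + 0.009320 = 0.3333 K/W
Q = ΔT/ΣR = (-15 °C − 26.5 °C)/0.3333 = -125 W
(Negative Q ⇒ heat flows inward; heat gain = 125 W.)

Q = 125 W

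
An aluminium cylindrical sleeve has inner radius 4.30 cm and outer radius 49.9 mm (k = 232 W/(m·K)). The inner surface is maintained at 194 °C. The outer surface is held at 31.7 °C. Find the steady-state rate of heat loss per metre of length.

Q' = 1590 kW/m

Q' = 2πk·ΔT/ln(r₂/r₁) = 2π × 232 × 162.3 / ln(0.0499/0.0430) = 1.59×10^6 W/m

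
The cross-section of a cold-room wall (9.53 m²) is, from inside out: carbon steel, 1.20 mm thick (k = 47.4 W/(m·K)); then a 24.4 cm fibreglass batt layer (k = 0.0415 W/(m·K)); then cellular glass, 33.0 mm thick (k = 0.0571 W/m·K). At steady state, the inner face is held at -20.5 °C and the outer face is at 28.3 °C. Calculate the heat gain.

Treat each layer as a resistance in series:
  R_carbon steel = L/(kA) = 0.00120/(47.4·9.53) = 2.657×10^-6 K/W
  R_fibreglass batt = L/(kA) = 0.244/(0.0415·9.53) = 0.6169 K/W
  R_cellular glass = L/(kA) = 0.0330/(0.0571·9.53) = 0.06064 K/W
ΣR = 2.657×10^-6 + 0.6169 + 0.06064 = 0.6775 K/W
Q = ΔT/ΣR = (-20.5 °C − 28.3 °C)/0.6775 = -72.0 W
(Negative Q ⇒ heat flows inward; heat gain = 72.0 W.)

Q = 72.0 W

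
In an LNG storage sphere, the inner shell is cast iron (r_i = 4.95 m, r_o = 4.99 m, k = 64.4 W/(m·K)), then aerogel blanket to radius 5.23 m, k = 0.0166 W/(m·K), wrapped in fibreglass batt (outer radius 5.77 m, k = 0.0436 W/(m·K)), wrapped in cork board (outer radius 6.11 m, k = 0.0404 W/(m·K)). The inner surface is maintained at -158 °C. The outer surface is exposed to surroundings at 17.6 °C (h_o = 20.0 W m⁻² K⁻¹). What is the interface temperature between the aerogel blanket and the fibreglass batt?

Treat each layer as a resistance in series:
  R_cast iron = (1/4.95 − 1/4.99)/(4πk) = 0.001619/(4π·64.4) = 2.001×10^-6 K/W
  R_aerogel blanket = (1/4.99 − 1/5.23)/(4πk) = 0.009196/(4π·0.0166) = 0.04409 K/W
  R_fibreglass batt = (1/5.23 − 1/5.77)/(4πk) = 0.01789/(4π·0.0436) = 0.03266 K/W
  R_cork board = (1/5.77 − 1/6.11)/(4πk) = 0.009644/(4π·0.0404) = 0.01900 K/W
  R_conv,out = 1/(4πr²h) = 1/(4π·6.11²·20.0) = 1.066×10^-4 K/W
ΣR = 2.001×10^-6 + 0.04409 + 0.03266 + 0.01900 + 1.066×10^-4 = 0.09586 K/W
Q = ΔT/ΣR = (-158 °C − 17.6 °C)/0.09586 = -1832 W
From the inner boundary to the aerogel blanket/fibreglass batt interface, ΣR_partial = 0.04409 K/W.
T_interface = T_in − Q·ΣR_partial = -158 °C − (-1832)(0.04409) = -77.2 °C

T = -77.2 °C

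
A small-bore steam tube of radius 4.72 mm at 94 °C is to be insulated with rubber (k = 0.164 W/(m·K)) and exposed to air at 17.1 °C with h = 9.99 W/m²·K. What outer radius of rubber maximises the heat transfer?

r_cr = 1.64 cm

For a cylinder, r_cr = k_ins/h = 0.164/9.99 = 0.0164 m = 1.64 cm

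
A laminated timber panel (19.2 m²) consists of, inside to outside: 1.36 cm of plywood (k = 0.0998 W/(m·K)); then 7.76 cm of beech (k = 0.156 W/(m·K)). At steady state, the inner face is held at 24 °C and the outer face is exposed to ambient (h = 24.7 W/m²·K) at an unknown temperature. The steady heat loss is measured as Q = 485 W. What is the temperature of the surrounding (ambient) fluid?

Sum the resistances:
  R_plywood = L/(kA) = 0.0136/(0.0998·19.2) = 0.007098 K/W
  R_beech = L/(kA) = 0.0776/(0.156·19.2) = 0.02591 K/W
  R_conv,out = 1/(hA) = 1/(24.7·19.2) = 0.002109 K/W
ΣR = 0.03511 K/W
ΔT = Q·ΣR = 485 × 0.03511 = 17.03 K
Heat flows outward, so T_out = T_in − ΔT = 24 − 17.03 = 6.97 °C

T_out = 6.97 °C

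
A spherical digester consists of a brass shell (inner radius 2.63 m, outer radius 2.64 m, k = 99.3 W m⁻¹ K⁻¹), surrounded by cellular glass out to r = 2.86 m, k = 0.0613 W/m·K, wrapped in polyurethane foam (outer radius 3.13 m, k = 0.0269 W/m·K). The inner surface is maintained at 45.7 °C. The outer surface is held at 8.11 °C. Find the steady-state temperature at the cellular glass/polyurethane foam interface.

T = 34.5 °C

Resistance network (inner→outer):
  R_brass = (1/2.63 − 1/2.64)/(4πk) = 0.001440/(4π·99.3) = 1.154×10^-6 K/W
  R_cellular glass = (1/2.64 − 1/2.86)/(4πk) = 0.02914/(4π·0.0613) = 0.03783 K/W
  R_polyurethane foam = (1/2.86 − 1/3.13)/(4πk) = 0.03016/(4π·0.0269) = 0.08923 K/W
ΣR = 1.154×10^-6 + 0.03783 + 0.08923 = 0.1271 K/W
Q = ΔT/ΣR = (45.7 °C − 8.11 °C)/0.1271 = 295.8 W
From the inner boundary to the cellular glass/polyurethane foam interface, ΣR_partial = 0.03783 K/W.
T_interface = T_in − Q·ΣR_partial = 45.7 °C − (295.8)(0.03783) = 34.5 °C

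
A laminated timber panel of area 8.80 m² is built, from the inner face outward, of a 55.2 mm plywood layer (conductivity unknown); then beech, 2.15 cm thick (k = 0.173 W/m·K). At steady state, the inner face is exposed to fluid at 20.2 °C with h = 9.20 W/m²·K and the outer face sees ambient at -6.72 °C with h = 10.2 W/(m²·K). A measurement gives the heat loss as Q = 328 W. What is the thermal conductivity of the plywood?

ΣR = ΔT/Q = |20.2 − -6.72|/328 = 0.08207 K/W
Known resistances:
  R_conv,in = 1/(hA) = 1/(9.20·8.80) = 0.01235 K/W
  R_beech = L/(kA) = 0.0215/(0.173·8.80) = 0.01412 K/W
  R_conv,out = 1/(hA) = 1/(10.2·8.80) = 0.01114 K/W
R_plywood = ΣR − ΣR_known = 0.08207 − 0.03761 = 0.04446 K/W
L/(kA) = 0.04446 ⇒ k = 0.0552/(0.04446·8.80) = 0.141 W/m·K

k = 0.141 W/m·K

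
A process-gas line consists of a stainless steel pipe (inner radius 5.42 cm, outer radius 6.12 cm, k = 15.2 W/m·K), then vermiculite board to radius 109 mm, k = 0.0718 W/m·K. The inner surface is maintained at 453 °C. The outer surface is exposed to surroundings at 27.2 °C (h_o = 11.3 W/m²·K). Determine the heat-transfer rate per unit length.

Q' = 302 W/m

Resistance network (inner→outer):
  R'_stainless steel = ln(0.0612/0.0542)/(2πk) = 0.1215/(2π·15.2) = 0.001272 m·K/W
  R'_vermiculite board = ln(0.109/0.0612)/(2πk) = 0.5772/(2π·0.0718) = 1.279 m·K/W
  R'_conv,out = 1/(2πr h) = 1/(2π·0.109·11.3) = 0.1292 m·K/W
ΣR = 0.001272 + 1.279 + 0.1292 = 1.409 m·K/W
Q' = ΔT/ΣR = (453 °C − 27.2 °C)/1.409 = 302 W/m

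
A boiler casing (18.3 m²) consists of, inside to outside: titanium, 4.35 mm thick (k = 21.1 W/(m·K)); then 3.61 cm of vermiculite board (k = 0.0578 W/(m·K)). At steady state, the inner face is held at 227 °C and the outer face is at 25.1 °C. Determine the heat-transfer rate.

Q = 5.91 kW

Series thermal resistances, inner to outer:
  R_titanium = L/(kA) = 0.00435/(21.1·18.3) = 1.127×10^-5 K/W
  R_vermiculite board = L/(kA) = 0.0361/(0.0578·18.3) = 0.03413 K/W
ΣR = 1.127×10^-5 + 0.03413 = 0.03414 K/W
Q = ΔT/ΣR = (227 °C − 25.1 °C)/0.03414 = 5910 W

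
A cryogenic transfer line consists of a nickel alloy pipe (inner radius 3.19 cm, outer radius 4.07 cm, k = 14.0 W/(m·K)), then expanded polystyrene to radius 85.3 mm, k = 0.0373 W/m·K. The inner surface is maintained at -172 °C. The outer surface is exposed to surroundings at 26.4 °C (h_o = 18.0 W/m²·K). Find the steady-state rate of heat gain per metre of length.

Resistance network (inner→outer):
  R'_nickel alloy = ln(0.0407/0.0319)/(2πk) = 0.2436/(2π·14.0) = 0.002770 m·K/W
  R'_expanded polystyrene = ln(0.0853/0.0407)/(2πk) = 0.7399/(2π·0.0373) = 3.157 m·K/W
  R'_conv,out = 1/(2πr h) = 1/(2π·0.0853·18.0) = 0.1037 m·K/W
ΣR = 0.002770 + 3.157 + 0.1037 = 3.263 m·K/W
Q' = ΔT/ΣR = (-172 °C − 26.4 °C)/3.263 = -60.8 W/m
(Negative Q' ⇒ heat flows inward; heat gain = 60.8 W/m.)

Q' = 60.8 W/m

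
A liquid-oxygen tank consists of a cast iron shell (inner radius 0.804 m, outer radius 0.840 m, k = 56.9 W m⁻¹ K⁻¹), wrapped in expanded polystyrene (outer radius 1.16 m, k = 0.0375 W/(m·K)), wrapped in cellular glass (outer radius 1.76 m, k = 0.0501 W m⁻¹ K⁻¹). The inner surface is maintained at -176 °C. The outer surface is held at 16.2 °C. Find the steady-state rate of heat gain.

Q = 165 W

Treat each layer as a resistance in series:
  R_cast iron = (1/0.804 − 1/0.840)/(4πk) = 0.05330/(4π·56.9) = 7.455×10^-5 K/W
  R_expanded polystyrene = (1/0.840 − 1/1.16)/(4πk) = 0.3284/(4π·0.0375) = 0.6969 K/W
  R_cellular glass = (1/1.16 − 1/1.76)/(4πk) = 0.2939/(4π·0.0501) = 0.4668 K/W
ΣR = 7.455×10^-5 + 0.6969 + 0.4668 = 1.164 K/W
Q = ΔT/ΣR = (-176 °C − 16.2 °C)/1.164 = -165 W
(Negative Q ⇒ heat flows inward; heat gain = 165 W.)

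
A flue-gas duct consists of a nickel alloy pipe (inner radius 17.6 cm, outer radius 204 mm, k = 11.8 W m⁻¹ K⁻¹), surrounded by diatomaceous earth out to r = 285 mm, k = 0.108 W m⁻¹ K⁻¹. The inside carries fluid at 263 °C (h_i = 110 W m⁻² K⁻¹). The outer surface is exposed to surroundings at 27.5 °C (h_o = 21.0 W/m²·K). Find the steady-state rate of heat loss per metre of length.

Q' = 445 W/m

Series thermal resistances, inner to outer:
  R'_conv,in = 1/(2πr h) = 1/(2π·0.176·110) = 0.008221 m·K/W
  R'_nickel alloy = ln(0.204/0.176)/(2πk) = 0.1476/(2π·11.8) = 0.001991 m·K/W
  R'_diatomaceous earth = ln(0.285/0.204)/(2πk) = 0.3344/(2π·0.108) = 0.4927 m·K/W
  R'_conv,out = 1/(2πr h) = 1/(2π·0.285·21.0) = 0.02659 m·K/W
ΣR = 0.008221 + 0.001991 + 0.4927 + 0.02659 = 0.5295 m·K/W
Q' = ΔT/ΣR = (263 °C − 27.5 °C)/0.5295 = 445 W/m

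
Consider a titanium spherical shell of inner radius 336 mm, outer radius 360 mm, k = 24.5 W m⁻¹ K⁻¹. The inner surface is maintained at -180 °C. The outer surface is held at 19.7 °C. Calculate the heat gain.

Q = 310 kW

Q = 4πk·ΔT/(1/r₁ − 1/r₂) = 4π × 24.5 × 199.7 / (1/0.336 − 1/0.360) = 3.10×10^5 W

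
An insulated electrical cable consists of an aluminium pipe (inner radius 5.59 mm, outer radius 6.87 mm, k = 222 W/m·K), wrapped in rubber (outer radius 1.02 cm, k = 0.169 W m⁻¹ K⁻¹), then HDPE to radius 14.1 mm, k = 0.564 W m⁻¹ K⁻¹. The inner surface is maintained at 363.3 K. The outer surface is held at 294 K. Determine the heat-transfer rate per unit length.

Resistance network (inner→outer):
  R'_aluminium = ln(0.00687/0.00559)/(2πk) = 0.2062/(2π·222) = 1.478×10^-4 m·K/W
  R'_rubber = ln(0.0102/0.00687)/(2πk) = 0.3952/(2π·0.169) = 0.3722 m·K/W
  R'_HDPE = ln(0.0141/0.0102)/(2πk) = 0.3238/(2π·0.564) = 0.09137 m·K/W
ΣR = 1.478×10^-4 + 0.3722 + 0.09137 = 0.4637 m·K/W
Q' = ΔT/ΣR = (363.3 K − 294 K)/0.4637 = 149 W/m

Q' = 149 W/m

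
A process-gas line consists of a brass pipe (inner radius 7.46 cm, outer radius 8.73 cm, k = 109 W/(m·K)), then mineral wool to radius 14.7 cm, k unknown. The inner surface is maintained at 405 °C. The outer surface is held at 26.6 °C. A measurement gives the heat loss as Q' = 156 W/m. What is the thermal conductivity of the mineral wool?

ΣR = ΔT/Q' = |405 − 26.6|/156 = 2.426 m·K/W
Known resistances:
  R'_brass = ln(0.0873/0.0746)/(2πk) = 0.1572/(2π·109) = 2.295×10^-4 m·K/W
R_mineral wool = ΣR − ΣR_known = 2.426 − 2.295×10^-4 = 2.426 m·K/W
ln(r₂/r₁)/(2πk) = 2.426 ⇒ k = 0.5211/(2π·2.426) = 0.0342 W/m·K

k = 0.0342 W/m·K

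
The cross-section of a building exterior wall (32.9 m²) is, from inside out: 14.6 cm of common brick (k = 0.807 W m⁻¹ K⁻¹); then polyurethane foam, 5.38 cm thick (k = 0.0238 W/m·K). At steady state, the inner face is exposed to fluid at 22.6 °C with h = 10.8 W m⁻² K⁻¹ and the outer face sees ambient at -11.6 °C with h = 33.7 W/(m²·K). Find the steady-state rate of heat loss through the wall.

Q = 439 W

Resistance network (inner→outer):
  R_conv,in = 1/(hA) = 1/(10.8·32.9) = 0.002814 K/W
  R_common brick = L/(kA) = 0.146/(0.807·32.9) = 0.005499 K/W
  R_polyurethane foam = L/(kA) = 0.0538/(0.0238·32.9) = 0.06871 K/W
  R_conv,out = 1/(hA) = 1/(33.7·32.9) = 9.019×10^-4 K/W
ΣR = 0.002814 + 0.005499 + 0.06871 + 9.019×10^-4 = 0.07792 K/W
Q = ΔT/ΣR = (22.6 °C − -11.6 °C)/0.07792 = 439 W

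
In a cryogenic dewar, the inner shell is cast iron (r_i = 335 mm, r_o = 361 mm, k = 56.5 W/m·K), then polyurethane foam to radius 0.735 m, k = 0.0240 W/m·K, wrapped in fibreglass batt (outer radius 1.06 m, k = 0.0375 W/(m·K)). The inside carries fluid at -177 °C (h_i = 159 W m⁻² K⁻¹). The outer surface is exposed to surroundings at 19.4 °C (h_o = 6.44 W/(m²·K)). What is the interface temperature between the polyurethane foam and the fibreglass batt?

T = -12.2 °C

Resistance network (inner→outer):
  R_conv,in = 1/(4πr²h) = 1/(4π·0.335²·159) = 0.004460 K/W
  R_cast iron = (1/0.335 − 1/0.361)/(4πk) = 0.2150/(4π·56.5) = 3.028×10^-4 K/W
  R_polyurethane foam = (1/0.361 − 1/0.735)/(4πk) = 1.410/(4π·0.0240) = 4.674 K/W
  R_fibreglass batt = (1/0.735 − 1/1.06)/(4πk) = 0.4171/(4π·0.0375) = 0.8852 K/W
  R_conv,out = 1/(4πr²h) = 1/(4π·1.06²·6.44) = 0.01100 K/W
ΣR = 0.004460 + 3.028×10^-4 + 4.674 + 0.8852 + 0.01100 = 5.575 K/W
Q = ΔT/ΣR = (-177 °C − 19.4 °C)/5.575 = -35.23 W
From the inner boundary to the polyurethane foam/fibreglass batt interface, ΣR_partial = 4.679 K/W.
T_interface = T_in − Q·ΣR_partial = -177 °C − (-35.23)(4.679) = -12.2 °C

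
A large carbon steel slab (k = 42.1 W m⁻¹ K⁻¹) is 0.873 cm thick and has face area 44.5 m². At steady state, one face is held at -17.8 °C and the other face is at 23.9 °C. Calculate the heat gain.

Q = kA·ΔT/L = 42.1 × 44.5 × |-17.8 °C − 23.9 °C| / 0.00873 = 8.95×10^6 W

Q = 8950 kW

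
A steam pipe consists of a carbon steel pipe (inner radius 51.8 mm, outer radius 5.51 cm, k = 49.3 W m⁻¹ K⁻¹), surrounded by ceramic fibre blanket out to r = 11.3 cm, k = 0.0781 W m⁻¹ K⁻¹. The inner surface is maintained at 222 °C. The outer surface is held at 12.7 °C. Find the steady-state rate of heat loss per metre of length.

Series thermal resistances, inner to outer:
  R'_carbon steel = ln(0.0551/0.0518)/(2πk) = 0.06176/(2π·49.3) = 1.994×10^-4 m·K/W
  R'_ceramic fibre blanket = ln(0.113/0.0551)/(2πk) = 0.7182/(2π·0.0781) = 1.464 m·K/W
ΣR = 1.994×10^-4 + 1.464 = 1.464 m·K/W
Q' = ΔT/ΣR = (222 °C − 12.7 °C)/1.464 = 143 W/m

Q' = 143 W/m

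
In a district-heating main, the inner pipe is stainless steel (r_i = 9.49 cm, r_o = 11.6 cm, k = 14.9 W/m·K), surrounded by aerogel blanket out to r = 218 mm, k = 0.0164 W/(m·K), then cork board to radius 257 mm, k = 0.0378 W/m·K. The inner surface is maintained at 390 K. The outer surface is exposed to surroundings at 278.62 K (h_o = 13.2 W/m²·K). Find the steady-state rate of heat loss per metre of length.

Series thermal resistances, inner to outer:
  R'_stainless steel = ln(0.116/0.0949)/(2πk) = 0.2008/(2π·14.9) = 0.002144 m·K/W
  R'_aerogel blanket = ln(0.218/0.116)/(2πk) = 0.6309/(2π·0.0164) = 6.123 m·K/W
  R'_cork board = ln(0.257/0.218)/(2πk) = 0.1646/(2π·0.0378) = 0.6930 m·K/W
  R'_conv,out = 1/(2πr h) = 1/(2π·0.257·13.2) = 0.04692 m·K/W
ΣR = 0.002144 + 6.123 + 0.6930 + 0.04692 = 6.865 m·K/W
Q' = ΔT/ΣR = (390 K − 278.62 K)/6.865 = 16.2 W/m

Q' = 16.2 W/m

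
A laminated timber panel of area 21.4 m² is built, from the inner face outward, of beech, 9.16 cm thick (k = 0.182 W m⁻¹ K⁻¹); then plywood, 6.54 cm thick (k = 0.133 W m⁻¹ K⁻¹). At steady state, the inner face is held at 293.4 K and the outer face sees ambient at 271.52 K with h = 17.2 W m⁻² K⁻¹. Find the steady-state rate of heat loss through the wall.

Q = 445 W

Series thermal resistances, inner to outer:
  R_beech = L/(kA) = 0.0916/(0.182·21.4) = 0.02352 K/W
  R_plywood = L/(kA) = 0.0654/(0.133·21.4) = 0.02298 K/W
  R_conv,out = 1/(hA) = 1/(17.2·21.4) = 0.002717 K/W
ΣR = 0.02352 + 0.02298 + 0.002717 = 0.04922 K/W
Q = ΔT/ΣR = (293.4 K − 271.52 K)/0.04922 = 445 W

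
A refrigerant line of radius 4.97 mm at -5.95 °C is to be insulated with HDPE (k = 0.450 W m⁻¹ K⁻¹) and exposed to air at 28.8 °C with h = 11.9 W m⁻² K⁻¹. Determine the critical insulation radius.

r_cr = 3.78 cm

For a cylinder, r_cr = k_ins/h = 0.450/11.9 = 0.0378 m = 3.78 cm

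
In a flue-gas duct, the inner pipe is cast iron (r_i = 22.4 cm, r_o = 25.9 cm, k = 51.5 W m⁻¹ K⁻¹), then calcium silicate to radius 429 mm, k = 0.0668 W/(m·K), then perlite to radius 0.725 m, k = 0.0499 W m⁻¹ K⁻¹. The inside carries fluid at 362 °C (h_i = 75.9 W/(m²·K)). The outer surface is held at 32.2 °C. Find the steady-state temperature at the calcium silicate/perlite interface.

Series thermal resistances, inner to outer:
  R'_conv,in = 1/(2πr h) = 1/(2π·0.224·75.9) = 0.009361 m·K/W
  R'_cast iron = ln(0.259/0.224)/(2πk) = 0.1452/(2π·51.5) = 4.487×10^-4 m·K/W
  R'_calcium silicate = ln(0.429/0.259)/(2πk) = 0.5046/(2π·0.0668) = 1.202 m·K/W
  R'_perlite = ln(0.725/0.429)/(2πk) = 0.5247/(2π·0.0499) = 1.674 m·K/W
ΣR = 0.009361 + 4.487×10^-4 + 1.202 + 1.674 = 2.886 m·K/W
Q' = ΔT/ΣR = (362 °C − 32.2 °C)/2.886 = 114.3 W/m
From the inner boundary to the calcium silicate/perlite interface, ΣR_partial = 1.212 m·K/W.
T_interface = T_in − Q'·ΣR_partial = 362 °C − (114.3)(1.212) = 223 °C

T = 223 °C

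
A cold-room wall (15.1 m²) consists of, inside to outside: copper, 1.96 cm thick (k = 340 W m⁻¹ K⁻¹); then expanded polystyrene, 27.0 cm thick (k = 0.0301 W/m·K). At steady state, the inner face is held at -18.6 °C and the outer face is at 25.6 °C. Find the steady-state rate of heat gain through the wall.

Treat each layer as a resistance in series:
  R_copper = L/(kA) = 0.0196/(340·15.1) = 3.818×10^-6 K/W
  R_expanded polystyrene = L/(kA) = 0.270/(0.0301·15.1) = 0.5940 K/W
ΣR = 3.818×10^-6 + 0.5940 = 0.5940 K/W
Q = ΔT/ΣR = (-18.6 °C − 25.6 °C)/0.5940 = -74.4 W
(Negative Q ⇒ heat flows inward; heat gain = 74.4 W.)

Q = 74.4 W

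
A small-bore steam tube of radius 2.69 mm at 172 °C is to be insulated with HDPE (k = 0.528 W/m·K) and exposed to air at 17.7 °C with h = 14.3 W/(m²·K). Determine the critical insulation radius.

For a cylinder, r_cr = k_ins/h = 0.528/14.3 = 0.0369 m = 3.69 cm

r_cr = 3.69 cm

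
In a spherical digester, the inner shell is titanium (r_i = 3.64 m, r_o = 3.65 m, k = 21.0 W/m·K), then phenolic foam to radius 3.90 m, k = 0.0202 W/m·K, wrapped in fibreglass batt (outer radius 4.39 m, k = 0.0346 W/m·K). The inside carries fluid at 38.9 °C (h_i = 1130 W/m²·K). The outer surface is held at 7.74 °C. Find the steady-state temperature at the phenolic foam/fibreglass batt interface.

T = 22.9 °C

Resistance network (inner→outer):
  R_conv,in = 1/(4πr²h) = 1/(4π·3.64²·1130) = 5.315×10^-6 K/W
  R_titanium = (1/3.64 − 1/3.65)/(4πk) = 7.527×10^-4/(4π·21.0) = 2.852×10^-6 K/W
  R_phenolic foam = (1/3.65 − 1/3.90)/(4πk) = 0.01756/(4π·0.0202) = 0.06919 K/W
  R_fibreglass batt = (1/3.90 − 1/4.39)/(4πk) = 0.02862/(4π·0.0346) = 0.06582 K/W
ΣR = 5.315×10^-6 + 2.852×10^-6 + 0.06919 + 0.06582 = 0.1350 K/W
Q = ΔT/ΣR = (38.9 °C − 7.74 °C)/0.1350 = 230.8 W
From the inner boundary to the phenolic foam/fibreglass batt interface, ΣR_partial = 0.06920 K/W.
T_interface = T_in − Q·ΣR_partial = 38.9 °C − (230.8)(0.06920) = 22.9 °C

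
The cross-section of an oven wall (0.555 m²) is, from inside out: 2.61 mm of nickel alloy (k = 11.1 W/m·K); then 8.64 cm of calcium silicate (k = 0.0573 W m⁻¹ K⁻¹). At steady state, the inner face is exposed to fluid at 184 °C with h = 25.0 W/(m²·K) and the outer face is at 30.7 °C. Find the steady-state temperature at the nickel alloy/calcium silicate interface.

T = 180 °C

Treat each layer as a resistance in series:
  R_conv,in = 1/(hA) = 1/(25.0·0.555) = 0.07207 K/W
  R_nickel alloy = L/(kA) = 0.00261/(11.1·0.555) = 4.237×10^-4 K/W
  R_calcium silicate = L/(kA) = 0.0864/(0.0573·0.555) = 2.717 K/W
ΣR = 0.07207 + 4.237×10^-4 + 2.717 = 2.789 K/W
Q = ΔT/ΣR = (184 °C − 30.7 °C)/2.789 = 54.97 W
From the inner boundary to the nickel alloy/calcium silicate interface, ΣR_partial = 0.07249 K/W.
T_interface = T_in − Q·ΣR_partial = 184 °C − (54.97)(0.07249) = 180 °C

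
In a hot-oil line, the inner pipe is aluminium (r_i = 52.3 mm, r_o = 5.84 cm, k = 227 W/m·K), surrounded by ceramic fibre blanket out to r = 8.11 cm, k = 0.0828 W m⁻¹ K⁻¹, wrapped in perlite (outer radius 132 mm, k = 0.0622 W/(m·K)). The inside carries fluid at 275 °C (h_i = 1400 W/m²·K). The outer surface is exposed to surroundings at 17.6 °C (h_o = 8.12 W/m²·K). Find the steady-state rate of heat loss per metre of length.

Q' = 127 W/m

Resistance network (inner→outer):
  R'_conv,in = 1/(2πr h) = 1/(2π·0.0523·1400) = 0.002174 m·K/W
  R'_aluminium = ln(0.0584/0.0523)/(2πk) = 0.1103/(2π·227) = 7.735×10^-5 m·K/W
  R'_ceramic fibre blanket = ln(0.0811/0.0584)/(2πk) = 0.3284/(2π·0.0828) = 0.6312 m·K/W
  R'_perlite = ln(0.132/0.0811)/(2πk) = 0.4871/(2π·0.0622) = 1.246 m·K/W
  R'_conv,out = 1/(2πr h) = 1/(2π·0.132·8.12) = 0.1485 m·K/W
ΣR = 0.002174 + 7.735×10^-5 + 0.6312 + 1.246 + 0.1485 = 2.028 m·K/W
Q' = ΔT/ΣR = (275 °C − 17.6 °C)/2.028 = 127 W/m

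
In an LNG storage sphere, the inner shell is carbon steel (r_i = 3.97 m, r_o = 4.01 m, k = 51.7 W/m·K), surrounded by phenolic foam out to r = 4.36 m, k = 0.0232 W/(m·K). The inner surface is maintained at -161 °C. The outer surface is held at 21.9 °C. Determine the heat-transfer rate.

Series thermal resistances, inner to outer:
  R_carbon steel = (1/3.97 − 1/4.01)/(4πk) = 0.002513/(4π·51.7) = 3.867×10^-6 K/W
  R_phenolic foam = (1/4.01 − 1/4.36)/(4πk) = 0.02002/(4π·0.0232) = 0.06867 K/W
ΣR = 3.867×10^-6 + 0.06867 = 0.06867 K/W
Q = ΔT/ΣR = (-161 °C − 21.9 °C)/0.06867 = -2660 W
(Negative Q ⇒ heat flows inward; heat gain = 2660 W.)

Q = 2660 W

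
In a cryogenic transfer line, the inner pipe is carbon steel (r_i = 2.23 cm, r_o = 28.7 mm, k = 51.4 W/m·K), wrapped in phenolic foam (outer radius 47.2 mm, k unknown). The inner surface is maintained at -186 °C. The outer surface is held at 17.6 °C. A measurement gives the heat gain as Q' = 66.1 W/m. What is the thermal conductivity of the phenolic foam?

k = 0.0257 W/m·K

ΣR = ΔT/Q' = |-186 − 17.6|/66.1 = 3.080 m·K/W
Known resistances:
  R'_carbon steel = ln(0.0287/0.0223)/(2πk) = 0.2523/(2π·51.4) = 7.813×10^-4 m·K/W
R_phenolic foam = ΣR − ΣR_known = 3.080 − 7.813×10^-4 = 3.079 m·K/W
ln(r₂/r₁)/(2πk) = 3.079 ⇒ k = 0.4975/(2π·3.079) = 0.0257 W/m·K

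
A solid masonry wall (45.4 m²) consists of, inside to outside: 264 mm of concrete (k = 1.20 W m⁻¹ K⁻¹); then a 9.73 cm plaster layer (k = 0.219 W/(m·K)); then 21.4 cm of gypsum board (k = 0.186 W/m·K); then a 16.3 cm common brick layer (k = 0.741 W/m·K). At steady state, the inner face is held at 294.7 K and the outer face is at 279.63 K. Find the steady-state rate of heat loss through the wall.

Resistance network (inner→outer):
  R_concrete = L/(kA) = 0.264/(1.20·45.4) = 0.004846 K/W
  R_plaster = L/(kA) = 0.0973/(0.219·45.4) = 0.009786 K/W
  R_gypsum board = L/(kA) = 0.214/(0.186·45.4) = 0.02534 K/W
  R_common brick = L/(kA) = 0.163/(0.741·45.4) = 0.004845 K/W
ΣR = 0.004846 + 0.009786 + 0.02534 + 0.004845 = 0.04482 K/W
Q = ΔT/ΣR = (294.7 K − 279.63 K)/0.04482 = 336 W

Q = 336 W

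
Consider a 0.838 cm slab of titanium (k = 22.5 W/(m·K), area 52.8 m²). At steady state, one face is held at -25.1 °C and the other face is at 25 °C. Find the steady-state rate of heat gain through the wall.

Q = kA·ΔT/L = 22.5 × 52.8 × |-25.1 °C − 25 °C| / 0.00838 = 7.10×10^6 W

Q = 7.10×10^6 W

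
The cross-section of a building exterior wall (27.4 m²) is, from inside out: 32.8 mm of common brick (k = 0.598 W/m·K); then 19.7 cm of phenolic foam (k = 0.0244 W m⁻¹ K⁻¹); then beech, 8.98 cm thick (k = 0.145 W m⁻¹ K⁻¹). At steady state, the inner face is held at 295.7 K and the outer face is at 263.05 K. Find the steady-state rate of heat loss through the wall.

Q = 102 W

Series thermal resistances, inner to outer:
  R_common brick = L/(kA) = 0.0328/(0.598·27.4) = 0.002002 K/W
  R_phenolic foam = L/(kA) = 0.197/(0.0244·27.4) = 0.2947 K/W
  R_beech = L/(kA) = 0.0898/(0.145·27.4) = 0.02260 K/W
ΣR = 0.002002 + 0.2947 + 0.02260 = 0.3193 K/W
Q = ΔT/ΣR = (295.7 K − 263.05 K)/0.3193 = 102 W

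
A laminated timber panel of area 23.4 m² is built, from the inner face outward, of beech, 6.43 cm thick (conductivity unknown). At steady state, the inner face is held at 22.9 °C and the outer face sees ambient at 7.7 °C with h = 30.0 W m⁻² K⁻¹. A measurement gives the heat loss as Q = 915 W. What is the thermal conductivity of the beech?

ΣR = ΔT/Q = |22.9 − 7.7|/915 = 0.01661 K/W
Known resistances:
  R_conv,out = 1/(hA) = 1/(30.0·23.4) = 0.001425 K/W
R_beech = ΣR − ΣR_known = 0.01661 − 0.001425 = 0.01519 K/W
L/(kA) = 0.01519 ⇒ k = 0.0643/(0.01519·23.4) = 0.181 W/m·K

k = 0.181 W/m·K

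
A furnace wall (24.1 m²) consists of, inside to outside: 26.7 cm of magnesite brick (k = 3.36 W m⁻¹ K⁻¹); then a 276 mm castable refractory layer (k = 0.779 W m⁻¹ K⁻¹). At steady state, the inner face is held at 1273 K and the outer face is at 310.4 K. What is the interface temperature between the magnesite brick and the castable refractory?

Treat each layer as a resistance in series:
  R_magnesite brick = L/(kA) = 0.267/(3.36·24.1) = 0.003297 K/W
  R_castable refractory = L/(kA) = 0.276/(0.779·24.1) = 0.01470 K/W
ΣR = 0.003297 + 0.01470 = 0.01800 K/W
Q = ΔT/ΣR = (1273 K − 310.4 K)/0.01800 = 53480 W
From the inner boundary to the magnesite brick/castable refractory interface, ΣR_partial = 0.003297 K/W.
T_interface = T_in − Q·ΣR_partial = 1273 K − (53480)(0.003297) = 1097 K

T = 1097 K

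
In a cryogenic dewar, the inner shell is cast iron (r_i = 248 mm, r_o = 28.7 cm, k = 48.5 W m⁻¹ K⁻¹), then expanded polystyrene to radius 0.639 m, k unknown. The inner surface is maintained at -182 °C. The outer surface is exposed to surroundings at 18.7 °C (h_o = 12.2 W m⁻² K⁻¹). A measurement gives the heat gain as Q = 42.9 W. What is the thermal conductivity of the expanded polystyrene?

k = 0.0328 W/m·K

ΣR = ΔT/Q = |-182 − 18.7|/42.9 = 4.678 K/W
Known resistances:
  R_cast iron = (1/0.248 − 1/0.287)/(4πk) = 0.5479/(4π·48.5) = 8.990×10^-4 K/W
  R_conv,out = 1/(4πr²h) = 1/(4π·0.639²·12.2) = 0.01597 K/W
R_expanded polystyrene = ΣR − ΣR_known = 4.678 − 0.01687 = 4.661 K/W
(1/r₁−1/r₂)/(4πk) = 4.661 ⇒ k = 1.919/(4π·4.661) = 0.0328 W/m·K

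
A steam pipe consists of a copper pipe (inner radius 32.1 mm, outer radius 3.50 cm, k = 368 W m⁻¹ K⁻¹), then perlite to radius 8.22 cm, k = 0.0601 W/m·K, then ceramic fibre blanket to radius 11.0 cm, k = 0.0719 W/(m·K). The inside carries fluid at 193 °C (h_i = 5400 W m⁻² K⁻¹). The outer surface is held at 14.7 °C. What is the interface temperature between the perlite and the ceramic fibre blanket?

T = 54.3 °C

Resistance network (inner→outer):
  R'_conv,in = 1/(2πr h) = 1/(2π·0.0321·5400) = 9.182×10^-4 m·K/W
  R'_copper = ln(0.0350/0.0321)/(2πk) = 0.08649/(2π·368) = 3.741×10^-5 m·K/W
  R'_perlite = ln(0.0822/0.0350)/(2πk) = 0.8538/(2π·0.0601) = 2.261 m·K/W
  R'_ceramic fibre blanket = ln(0.110/0.0822)/(2πk) = 0.2913/(2π·0.0719) = 0.6449 m·K/W
ΣR = 9.182×10^-4 + 3.741×10^-5 + 2.261 + 0.6449 = 2.907 m·K/W
Q' = ΔT/ΣR = (193 °C − 14.7 °C)/2.907 = 61.33 W/m
From the inner boundary to the perlite/ceramic fibre blanket interface, ΣR_partial = 2.262 m·K/W.
T_interface = T_in − Q'·ΣR_partial = 193 °C − (61.33)(2.262) = 54.3 °C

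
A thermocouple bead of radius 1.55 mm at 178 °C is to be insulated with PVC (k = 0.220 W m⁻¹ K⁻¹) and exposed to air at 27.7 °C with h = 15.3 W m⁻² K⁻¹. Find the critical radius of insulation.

r_cr = 2.88 cm

For a sphere, r_cr = 2k_ins/h = 2·0.220/15.3 = 0.0288 m = 2.88 cm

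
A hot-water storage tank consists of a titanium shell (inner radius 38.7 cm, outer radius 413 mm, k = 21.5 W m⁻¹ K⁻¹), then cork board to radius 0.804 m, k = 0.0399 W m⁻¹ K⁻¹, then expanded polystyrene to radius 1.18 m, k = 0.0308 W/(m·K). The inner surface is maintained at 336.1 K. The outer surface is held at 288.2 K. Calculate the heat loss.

Resistance network (inner→outer):
  R_titanium = (1/0.387 − 1/0.413)/(4πk) = 0.1627/(4π·21.5) = 6.021×10^-4 K/W
  R_cork board = (1/0.413 − 1/0.804)/(4πk) = 1.178/(4π·0.0399) = 2.348 K/W
  R_expanded polystyrene = (1/0.804 − 1/1.18)/(4πk) = 0.3963/(4π·0.0308) = 1.024 K/W
ΣR = 6.021×10^-4 + 2.348 + 1.024 = 3.373 K/W
Q = ΔT/ΣR = (336.1 K − 288.2 K)/3.373 = 14.2 W

Q = 14.2 W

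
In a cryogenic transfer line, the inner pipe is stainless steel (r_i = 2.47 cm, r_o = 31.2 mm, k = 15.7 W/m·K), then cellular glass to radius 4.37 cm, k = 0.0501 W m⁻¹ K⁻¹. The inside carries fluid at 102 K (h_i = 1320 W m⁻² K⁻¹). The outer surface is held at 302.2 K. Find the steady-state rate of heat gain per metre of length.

Series thermal resistances, inner to outer:
  R'_conv,in = 1/(2πr h) = 1/(2π·0.0247·1320) = 0.004881 m·K/W
  R'_stainless steel = ln(0.0312/0.0247)/(2πk) = 0.2336/(2π·15.7) = 0.002368 m·K/W
  R'_cellular glass = ln(0.0437/0.0312)/(2πk) = 0.3369/(2π·0.0501) = 1.070 m·K/W
ΣR = 0.004881 + 0.002368 + 1.070 = 1.077 m·K/W
Q' = ΔT/ΣR = (102 K − 302.2 K)/1.077 = -186 W/m
(Negative Q' ⇒ heat flows inward; heat gain = 186 W/m.)

Q' = 186 W/m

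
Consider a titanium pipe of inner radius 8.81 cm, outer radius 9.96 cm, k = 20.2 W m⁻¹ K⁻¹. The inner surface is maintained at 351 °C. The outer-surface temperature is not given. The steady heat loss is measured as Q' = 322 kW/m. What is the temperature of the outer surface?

Sum the resistances:
  R'_titanium = ln(0.0996/0.0881)/(2πk) = 0.1227/(2π·20.2) = 9.667×10^-4 m·K/W
ΣR = 9.667×10^-4 m·K/W
ΔT = Q'·ΣR = 3.22×10^5 × 9.667×10^-4 = 311.3 K
Heat flows outward, so T_out = T_in − ΔT = 351 − 311.3 = 39.7 °C

T_out = 39.7 °C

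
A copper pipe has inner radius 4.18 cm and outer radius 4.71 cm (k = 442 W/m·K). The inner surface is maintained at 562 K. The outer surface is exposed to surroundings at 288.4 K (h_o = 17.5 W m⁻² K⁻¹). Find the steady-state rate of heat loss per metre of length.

Resistance network (inner→outer):
  R'_copper = ln(0.0471/0.0418)/(2πk) = 0.1194/(2π·442) = 4.299×10^-5 m·K/W
  R'_conv,out = 1/(2πr h) = 1/(2π·0.0471·17.5) = 0.1931 m·K/W
ΣR = 4.299×10^-5 + 0.1931 = 0.1931 m·K/W
Q' = ΔT/ΣR = (562 K − 288.4 K)/0.1931 = 1420 W/m

Q' = 1420 W/m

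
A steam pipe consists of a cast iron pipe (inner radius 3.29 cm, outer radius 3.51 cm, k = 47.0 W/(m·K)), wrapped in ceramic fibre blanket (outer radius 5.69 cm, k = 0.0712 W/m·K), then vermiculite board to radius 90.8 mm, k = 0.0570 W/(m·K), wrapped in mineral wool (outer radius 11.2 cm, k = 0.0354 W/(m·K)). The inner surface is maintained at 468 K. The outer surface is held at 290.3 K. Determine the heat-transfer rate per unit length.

Q' = 53.4 W/m

Resistance network (inner→outer):
  R'_cast iron = ln(0.0351/0.0329)/(2πk) = 0.06473/(2π·47.0) = 2.192×10^-4 m·K/W
  R'_ceramic fibre blanket = ln(0.0569/0.0351)/(2πk) = 0.4831/(2π·0.0712) = 1.080 m·K/W
  R'_vermiculite board = ln(0.0908/0.0569)/(2πk) = 0.4674/(2π·0.0570) = 1.305 m·K/W
  R'_mineral wool = ln(0.112/0.0908)/(2πk) = 0.2098/(2π·0.0354) = 0.9434 m·K/W
ΣR = 2.192×10^-4 + 1.080 + 1.305 + 0.9434 = 3.329 m·K/W
Q' = ΔT/ΣR = (468 K − 290.3 K)/3.329 = 53.4 W/m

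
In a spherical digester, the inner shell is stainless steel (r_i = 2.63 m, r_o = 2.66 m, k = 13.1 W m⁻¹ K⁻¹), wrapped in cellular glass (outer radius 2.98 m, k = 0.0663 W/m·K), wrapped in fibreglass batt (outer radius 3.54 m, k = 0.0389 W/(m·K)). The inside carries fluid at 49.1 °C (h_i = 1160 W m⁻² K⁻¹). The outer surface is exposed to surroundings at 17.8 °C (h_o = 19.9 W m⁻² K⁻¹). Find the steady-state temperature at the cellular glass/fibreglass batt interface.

Treat each layer as a resistance in series:
  R_conv,in = 1/(4πr²h) = 1/(4π·2.63²·1160) = 9.918×10^-6 K/W
  R_stainless steel = (1/2.63 − 1/2.66)/(4πk) = 0.004288/(4π·13.1) = 2.605×10^-5 K/W
  R_cellular glass = (1/2.66 − 1/2.98)/(4πk) = 0.04037/(4π·0.0663) = 0.04845 K/W
  R_fibreglass batt = (1/2.98 − 1/3.54)/(4πk) = 0.05308/(4π·0.0389) = 0.1086 K/W
  R_conv,out = 1/(4πr²h) = 1/(4π·3.54²·19.9) = 3.191×10^-4 K/W
ΣR = 9.918×10^-6 + 2.605×10^-5 + 0.04845 + 0.1086 + 3.191×10^-4 = 0.1574 K/W
Q = ΔT/ΣR = (49.1 °C − 17.8 °C)/0.1574 = 198.9 W
From the inner boundary to the cellular glass/fibreglass batt interface, ΣR_partial = 0.04849 K/W.
T_interface = T_in − Q·ΣR_partial = 49.1 °C − (198.9)(0.04849) = 39.5 °C

T = 39.5 °C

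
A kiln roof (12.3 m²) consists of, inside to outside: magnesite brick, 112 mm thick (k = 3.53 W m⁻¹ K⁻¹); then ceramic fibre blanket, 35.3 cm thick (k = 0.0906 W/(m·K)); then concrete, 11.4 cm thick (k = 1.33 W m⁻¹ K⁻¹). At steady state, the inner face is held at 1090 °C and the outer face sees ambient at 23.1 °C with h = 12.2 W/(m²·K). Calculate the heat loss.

Treat each layer as a resistance in series:
  R_magnesite brick = L/(kA) = 0.112/(3.53·12.3) = 0.002580 K/W
  R_ceramic fibre blanket = L/(kA) = 0.353/(0.0906·12.3) = 0.3168 K/W
  R_concrete = L/(kA) = 0.114/(1.33·12.3) = 0.006969 K/W
  R_conv,out = 1/(hA) = 1/(12.2·12.3) = 0.006664 K/W
ΣR = 0.002580 + 0.3168 + 0.006969 + 0.006664 = 0.3330 K/W
Q = ΔT/ΣR = (1090 °C − 23.1 °C)/0.3330 = 3200 W

Q = 3.20 kW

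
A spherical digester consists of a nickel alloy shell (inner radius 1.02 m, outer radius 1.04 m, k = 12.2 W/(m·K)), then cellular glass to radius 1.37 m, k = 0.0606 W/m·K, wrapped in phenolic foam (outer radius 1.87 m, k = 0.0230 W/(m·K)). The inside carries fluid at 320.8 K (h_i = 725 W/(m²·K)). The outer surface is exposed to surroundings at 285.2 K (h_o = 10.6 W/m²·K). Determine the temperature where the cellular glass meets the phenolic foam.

T = 309.8 K

Treat each layer as a resistance in series:
  R_conv,in = 1/(4πr²h) = 1/(4π·1.02²·725) = 1.055×10^-4 K/W
  R_nickel alloy = (1/1.02 − 1/1.04)/(4πk) = 0.01885/(4π·12.2) = 1.230×10^-4 K/W
  R_cellular glass = (1/1.04 − 1/1.37)/(4πk) = 0.2316/(4π·0.0606) = 0.3041 K/W
  R_phenolic foam = (1/1.37 − 1/1.87)/(4πk) = 0.1952/(4π·0.0230) = 0.6753 K/W
  R_conv,out = 1/(4πr²h) = 1/(4π·1.87²·10.6) = 0.002147 K/W
ΣR = 1.055×10^-4 + 1.230×10^-4 + 0.3041 + 0.6753 + 0.002147 = 0.9818 K/W
Q = ΔT/ΣR = (320.8 K − 285.2 K)/0.9818 = 36.26 W
From the inner boundary to the cellular glass/phenolic foam interface, ΣR_partial = 0.3043 K/W.
T_interface = T_in − Q·ΣR_partial = 320.8 K − (36.26)(0.3043) = 309.8 K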